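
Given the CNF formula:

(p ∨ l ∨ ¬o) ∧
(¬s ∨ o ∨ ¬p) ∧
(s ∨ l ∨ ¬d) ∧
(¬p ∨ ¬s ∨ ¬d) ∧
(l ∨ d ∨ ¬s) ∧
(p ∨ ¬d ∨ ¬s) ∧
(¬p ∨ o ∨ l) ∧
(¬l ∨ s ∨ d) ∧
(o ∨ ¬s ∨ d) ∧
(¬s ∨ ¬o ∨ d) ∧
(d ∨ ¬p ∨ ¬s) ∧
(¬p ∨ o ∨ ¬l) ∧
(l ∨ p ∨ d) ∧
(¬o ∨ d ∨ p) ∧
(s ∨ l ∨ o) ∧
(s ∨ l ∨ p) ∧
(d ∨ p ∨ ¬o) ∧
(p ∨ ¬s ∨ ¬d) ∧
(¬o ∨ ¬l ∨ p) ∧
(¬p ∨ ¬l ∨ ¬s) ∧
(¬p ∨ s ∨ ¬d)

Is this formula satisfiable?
Yes

Yes, the formula is satisfiable.

One satisfying assignment is: d=True, s=False, p=False, l=True, o=False

Verification: With this assignment, all 21 clauses evaluate to true.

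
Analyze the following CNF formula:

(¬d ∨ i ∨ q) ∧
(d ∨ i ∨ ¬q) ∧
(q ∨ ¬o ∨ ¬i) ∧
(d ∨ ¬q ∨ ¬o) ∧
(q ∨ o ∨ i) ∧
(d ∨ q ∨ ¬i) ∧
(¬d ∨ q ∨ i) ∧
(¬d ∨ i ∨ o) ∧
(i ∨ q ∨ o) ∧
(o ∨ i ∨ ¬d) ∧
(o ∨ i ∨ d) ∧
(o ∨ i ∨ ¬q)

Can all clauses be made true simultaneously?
Yes

Yes, the formula is satisfiable.

One satisfying assignment is: q=True, o=False, i=True, d=False

Verification: With this assignment, all 12 clauses evaluate to true.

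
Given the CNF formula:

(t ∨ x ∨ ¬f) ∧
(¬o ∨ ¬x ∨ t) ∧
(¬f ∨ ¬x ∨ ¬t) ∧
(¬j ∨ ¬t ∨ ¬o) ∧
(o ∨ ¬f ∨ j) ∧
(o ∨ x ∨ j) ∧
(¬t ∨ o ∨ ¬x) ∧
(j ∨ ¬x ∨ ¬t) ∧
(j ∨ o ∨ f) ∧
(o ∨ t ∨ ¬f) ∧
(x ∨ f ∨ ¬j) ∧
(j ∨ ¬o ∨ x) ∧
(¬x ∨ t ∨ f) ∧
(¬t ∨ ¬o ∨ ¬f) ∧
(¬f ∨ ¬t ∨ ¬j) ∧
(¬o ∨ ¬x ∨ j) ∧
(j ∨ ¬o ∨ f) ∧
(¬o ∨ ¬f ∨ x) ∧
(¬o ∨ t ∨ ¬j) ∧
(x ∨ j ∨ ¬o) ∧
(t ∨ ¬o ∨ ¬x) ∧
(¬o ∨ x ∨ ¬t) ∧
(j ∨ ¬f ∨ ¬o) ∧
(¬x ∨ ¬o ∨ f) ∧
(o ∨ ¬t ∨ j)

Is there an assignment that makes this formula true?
No

No, the formula is not satisfiable.

No assignment of truth values to the variables can make all 25 clauses true simultaneously.

The formula is UNSAT (unsatisfiable).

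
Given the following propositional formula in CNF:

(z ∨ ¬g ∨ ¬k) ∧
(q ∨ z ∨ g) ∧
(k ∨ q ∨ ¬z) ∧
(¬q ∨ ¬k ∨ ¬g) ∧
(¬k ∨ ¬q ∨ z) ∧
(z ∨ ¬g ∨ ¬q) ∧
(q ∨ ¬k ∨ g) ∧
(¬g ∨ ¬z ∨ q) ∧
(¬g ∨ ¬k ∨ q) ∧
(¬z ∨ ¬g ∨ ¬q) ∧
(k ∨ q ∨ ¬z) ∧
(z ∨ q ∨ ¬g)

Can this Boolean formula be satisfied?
Yes

Yes, the formula is satisfiable.

One satisfying assignment is: g=False, q=True, z=True, k=True

Verification: With this assignment, all 12 clauses evaluate to true.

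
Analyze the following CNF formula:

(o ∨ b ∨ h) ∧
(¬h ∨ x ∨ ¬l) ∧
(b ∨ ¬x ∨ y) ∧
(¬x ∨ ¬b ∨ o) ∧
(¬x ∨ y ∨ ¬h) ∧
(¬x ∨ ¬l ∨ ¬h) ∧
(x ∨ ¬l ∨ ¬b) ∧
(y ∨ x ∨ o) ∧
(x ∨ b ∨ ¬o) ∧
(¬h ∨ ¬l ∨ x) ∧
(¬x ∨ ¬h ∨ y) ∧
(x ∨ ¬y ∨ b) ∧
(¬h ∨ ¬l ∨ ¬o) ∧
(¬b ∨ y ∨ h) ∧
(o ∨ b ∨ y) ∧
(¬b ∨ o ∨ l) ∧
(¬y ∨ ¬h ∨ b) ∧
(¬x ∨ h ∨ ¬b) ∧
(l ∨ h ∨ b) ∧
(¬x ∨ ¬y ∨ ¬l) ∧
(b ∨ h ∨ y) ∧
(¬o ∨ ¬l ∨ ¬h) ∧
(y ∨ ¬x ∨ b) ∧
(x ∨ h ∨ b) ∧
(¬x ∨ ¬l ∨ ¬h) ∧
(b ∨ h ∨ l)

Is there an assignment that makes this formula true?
Yes

Yes, the formula is satisfiable.

One satisfying assignment is: o=True, l=False, b=True, y=False, x=False, h=True

Verification: With this assignment, all 26 clauses evaluate to true.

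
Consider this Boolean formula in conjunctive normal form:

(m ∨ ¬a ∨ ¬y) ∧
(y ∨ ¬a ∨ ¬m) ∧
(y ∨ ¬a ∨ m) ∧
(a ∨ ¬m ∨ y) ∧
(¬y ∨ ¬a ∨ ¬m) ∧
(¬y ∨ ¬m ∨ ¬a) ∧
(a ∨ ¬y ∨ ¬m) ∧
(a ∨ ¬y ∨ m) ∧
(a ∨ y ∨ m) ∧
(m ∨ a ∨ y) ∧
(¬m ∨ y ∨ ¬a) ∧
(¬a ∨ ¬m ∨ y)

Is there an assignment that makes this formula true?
No

No, the formula is not satisfiable.

No assignment of truth values to the variables can make all 12 clauses true simultaneously.

The formula is UNSAT (unsatisfiable).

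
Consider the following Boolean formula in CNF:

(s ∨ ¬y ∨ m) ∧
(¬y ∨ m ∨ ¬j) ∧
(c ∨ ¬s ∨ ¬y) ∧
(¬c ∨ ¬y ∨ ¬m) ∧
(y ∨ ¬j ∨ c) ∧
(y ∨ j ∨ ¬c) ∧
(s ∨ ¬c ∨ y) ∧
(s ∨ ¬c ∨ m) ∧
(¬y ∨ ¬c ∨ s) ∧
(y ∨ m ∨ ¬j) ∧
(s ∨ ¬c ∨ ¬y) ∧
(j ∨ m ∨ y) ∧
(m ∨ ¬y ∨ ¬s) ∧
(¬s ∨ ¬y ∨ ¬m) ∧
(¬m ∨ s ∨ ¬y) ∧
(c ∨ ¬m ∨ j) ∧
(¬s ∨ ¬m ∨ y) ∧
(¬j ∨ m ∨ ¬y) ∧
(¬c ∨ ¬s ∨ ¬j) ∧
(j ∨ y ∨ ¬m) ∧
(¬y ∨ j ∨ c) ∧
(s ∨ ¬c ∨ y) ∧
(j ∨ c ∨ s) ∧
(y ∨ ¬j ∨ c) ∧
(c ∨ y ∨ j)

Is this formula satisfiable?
No

No, the formula is not satisfiable.

No assignment of truth values to the variables can make all 25 clauses true simultaneously.

The formula is UNSAT (unsatisfiable).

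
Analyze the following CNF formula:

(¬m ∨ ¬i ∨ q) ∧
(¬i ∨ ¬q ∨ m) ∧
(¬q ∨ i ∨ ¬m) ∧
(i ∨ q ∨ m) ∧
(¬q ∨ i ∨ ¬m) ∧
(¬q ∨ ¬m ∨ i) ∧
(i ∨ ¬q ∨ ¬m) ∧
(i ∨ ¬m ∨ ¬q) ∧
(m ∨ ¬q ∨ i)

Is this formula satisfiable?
Yes

Yes, the formula is satisfiable.

One satisfying assignment is: q=False, m=False, i=True

Verification: With this assignment, all 9 clauses evaluate to true.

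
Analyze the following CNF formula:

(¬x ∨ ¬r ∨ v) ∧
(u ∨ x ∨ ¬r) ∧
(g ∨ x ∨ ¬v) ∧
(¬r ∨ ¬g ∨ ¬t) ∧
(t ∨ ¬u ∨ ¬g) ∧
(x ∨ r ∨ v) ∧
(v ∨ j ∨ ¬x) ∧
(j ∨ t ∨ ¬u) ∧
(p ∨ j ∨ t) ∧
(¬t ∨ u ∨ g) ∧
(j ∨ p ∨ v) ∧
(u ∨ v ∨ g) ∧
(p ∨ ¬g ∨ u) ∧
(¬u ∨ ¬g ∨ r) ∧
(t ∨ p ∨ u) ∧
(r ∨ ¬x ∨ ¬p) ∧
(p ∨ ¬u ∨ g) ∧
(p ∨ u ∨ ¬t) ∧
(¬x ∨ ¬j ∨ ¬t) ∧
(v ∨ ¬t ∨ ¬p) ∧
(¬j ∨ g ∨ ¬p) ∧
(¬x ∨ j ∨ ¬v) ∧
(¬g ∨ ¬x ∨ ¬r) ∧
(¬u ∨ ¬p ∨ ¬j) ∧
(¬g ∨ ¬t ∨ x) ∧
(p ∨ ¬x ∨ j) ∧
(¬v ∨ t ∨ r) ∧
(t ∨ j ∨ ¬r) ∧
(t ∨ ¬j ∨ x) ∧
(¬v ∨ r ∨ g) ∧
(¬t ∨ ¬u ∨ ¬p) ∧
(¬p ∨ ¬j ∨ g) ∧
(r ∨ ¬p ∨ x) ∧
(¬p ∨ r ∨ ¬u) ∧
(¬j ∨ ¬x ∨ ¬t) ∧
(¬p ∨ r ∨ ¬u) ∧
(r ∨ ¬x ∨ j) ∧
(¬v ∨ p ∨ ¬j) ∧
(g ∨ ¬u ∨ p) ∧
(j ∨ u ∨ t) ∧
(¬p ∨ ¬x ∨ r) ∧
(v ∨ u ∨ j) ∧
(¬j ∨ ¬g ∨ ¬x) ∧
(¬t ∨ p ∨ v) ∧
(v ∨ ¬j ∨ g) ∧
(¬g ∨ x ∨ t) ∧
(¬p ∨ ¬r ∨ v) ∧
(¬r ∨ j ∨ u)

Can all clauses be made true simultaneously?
No

No, the formula is not satisfiable.

No assignment of truth values to the variables can make all 48 clauses true simultaneously.

The formula is UNSAT (unsatisfiable).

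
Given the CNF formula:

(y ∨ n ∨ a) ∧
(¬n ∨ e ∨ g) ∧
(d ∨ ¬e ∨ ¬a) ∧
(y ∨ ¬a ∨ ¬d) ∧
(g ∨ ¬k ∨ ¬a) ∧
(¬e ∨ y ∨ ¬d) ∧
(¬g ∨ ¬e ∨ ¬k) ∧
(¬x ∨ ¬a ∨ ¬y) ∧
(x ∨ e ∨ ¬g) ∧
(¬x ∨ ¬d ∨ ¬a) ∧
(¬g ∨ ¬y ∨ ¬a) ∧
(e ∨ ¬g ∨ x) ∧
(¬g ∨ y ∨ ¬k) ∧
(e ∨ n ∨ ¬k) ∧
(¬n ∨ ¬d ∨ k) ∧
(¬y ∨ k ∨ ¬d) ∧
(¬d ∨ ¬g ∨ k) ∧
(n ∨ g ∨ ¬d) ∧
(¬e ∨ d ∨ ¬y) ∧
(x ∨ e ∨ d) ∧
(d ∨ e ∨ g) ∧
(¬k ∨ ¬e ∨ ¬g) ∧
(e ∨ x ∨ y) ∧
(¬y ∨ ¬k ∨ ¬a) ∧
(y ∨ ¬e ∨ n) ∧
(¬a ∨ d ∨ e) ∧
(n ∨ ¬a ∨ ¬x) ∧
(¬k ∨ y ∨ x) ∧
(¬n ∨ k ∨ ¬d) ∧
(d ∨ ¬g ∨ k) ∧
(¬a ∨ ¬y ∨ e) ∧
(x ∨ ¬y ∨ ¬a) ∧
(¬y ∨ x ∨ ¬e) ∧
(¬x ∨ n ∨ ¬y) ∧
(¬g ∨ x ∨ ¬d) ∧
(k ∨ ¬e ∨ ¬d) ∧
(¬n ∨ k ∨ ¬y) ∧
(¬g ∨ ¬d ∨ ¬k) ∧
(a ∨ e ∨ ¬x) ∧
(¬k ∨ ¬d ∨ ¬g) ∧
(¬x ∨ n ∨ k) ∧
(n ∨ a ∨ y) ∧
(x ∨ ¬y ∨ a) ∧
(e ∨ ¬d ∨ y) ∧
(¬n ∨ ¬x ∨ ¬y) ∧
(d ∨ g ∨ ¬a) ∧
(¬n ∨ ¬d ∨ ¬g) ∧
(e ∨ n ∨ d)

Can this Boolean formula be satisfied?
Yes

Yes, the formula is satisfiable.

One satisfying assignment is: d=False, e=True, x=False, k=False, y=False, n=True, g=False, a=False

Verification: With this assignment, all 48 clauses evaluate to true.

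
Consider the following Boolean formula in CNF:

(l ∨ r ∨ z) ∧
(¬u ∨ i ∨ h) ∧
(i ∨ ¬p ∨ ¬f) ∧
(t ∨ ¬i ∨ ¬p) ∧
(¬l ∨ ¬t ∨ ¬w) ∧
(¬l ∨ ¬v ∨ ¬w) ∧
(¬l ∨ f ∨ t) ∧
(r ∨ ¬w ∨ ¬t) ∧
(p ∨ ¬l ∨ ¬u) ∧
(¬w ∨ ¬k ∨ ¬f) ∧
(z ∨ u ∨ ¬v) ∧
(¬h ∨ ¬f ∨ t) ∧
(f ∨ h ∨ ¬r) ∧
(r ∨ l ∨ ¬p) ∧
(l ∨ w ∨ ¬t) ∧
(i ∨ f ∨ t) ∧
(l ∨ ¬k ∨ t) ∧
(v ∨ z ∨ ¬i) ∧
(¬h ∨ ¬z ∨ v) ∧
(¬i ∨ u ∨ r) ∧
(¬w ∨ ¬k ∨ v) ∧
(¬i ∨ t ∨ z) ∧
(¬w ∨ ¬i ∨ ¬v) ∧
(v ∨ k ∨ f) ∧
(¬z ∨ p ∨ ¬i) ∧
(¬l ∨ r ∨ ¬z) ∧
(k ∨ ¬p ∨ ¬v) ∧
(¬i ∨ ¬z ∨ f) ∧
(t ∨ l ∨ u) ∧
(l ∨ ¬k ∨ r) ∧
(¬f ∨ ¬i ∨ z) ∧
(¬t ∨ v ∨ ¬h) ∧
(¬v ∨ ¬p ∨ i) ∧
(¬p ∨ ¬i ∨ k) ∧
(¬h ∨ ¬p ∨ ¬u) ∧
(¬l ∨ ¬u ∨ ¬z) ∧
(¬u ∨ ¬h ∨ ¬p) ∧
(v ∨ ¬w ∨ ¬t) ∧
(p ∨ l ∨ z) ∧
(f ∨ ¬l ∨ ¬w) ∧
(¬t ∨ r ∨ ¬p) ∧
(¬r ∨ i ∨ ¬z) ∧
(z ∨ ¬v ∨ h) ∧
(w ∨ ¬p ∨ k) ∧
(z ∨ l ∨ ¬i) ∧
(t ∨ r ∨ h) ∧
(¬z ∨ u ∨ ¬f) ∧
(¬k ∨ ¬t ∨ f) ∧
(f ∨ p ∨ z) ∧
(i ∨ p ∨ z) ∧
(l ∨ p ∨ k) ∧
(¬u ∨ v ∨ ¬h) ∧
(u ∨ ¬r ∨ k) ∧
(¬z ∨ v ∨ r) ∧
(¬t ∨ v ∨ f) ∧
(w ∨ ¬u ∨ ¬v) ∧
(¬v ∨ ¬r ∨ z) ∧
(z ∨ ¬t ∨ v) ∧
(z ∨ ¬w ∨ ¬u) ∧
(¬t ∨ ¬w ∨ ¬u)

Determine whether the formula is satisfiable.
No

No, the formula is not satisfiable.

No assignment of truth values to the variables can make all 60 clauses true simultaneously.

The formula is UNSAT (unsatisfiable).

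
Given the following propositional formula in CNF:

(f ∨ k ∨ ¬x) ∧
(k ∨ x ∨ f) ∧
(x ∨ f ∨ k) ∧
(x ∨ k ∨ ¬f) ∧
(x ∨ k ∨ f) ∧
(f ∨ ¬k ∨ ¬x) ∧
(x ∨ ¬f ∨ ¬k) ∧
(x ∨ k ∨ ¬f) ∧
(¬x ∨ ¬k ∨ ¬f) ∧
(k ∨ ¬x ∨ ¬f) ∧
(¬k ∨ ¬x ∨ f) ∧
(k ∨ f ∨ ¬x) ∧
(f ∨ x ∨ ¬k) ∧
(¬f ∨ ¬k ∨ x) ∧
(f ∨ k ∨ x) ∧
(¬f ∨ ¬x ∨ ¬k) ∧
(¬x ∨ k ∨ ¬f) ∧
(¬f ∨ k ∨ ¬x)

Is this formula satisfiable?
No

No, the formula is not satisfiable.

No assignment of truth values to the variables can make all 18 clauses true simultaneously.

The formula is UNSAT (unsatisfiable).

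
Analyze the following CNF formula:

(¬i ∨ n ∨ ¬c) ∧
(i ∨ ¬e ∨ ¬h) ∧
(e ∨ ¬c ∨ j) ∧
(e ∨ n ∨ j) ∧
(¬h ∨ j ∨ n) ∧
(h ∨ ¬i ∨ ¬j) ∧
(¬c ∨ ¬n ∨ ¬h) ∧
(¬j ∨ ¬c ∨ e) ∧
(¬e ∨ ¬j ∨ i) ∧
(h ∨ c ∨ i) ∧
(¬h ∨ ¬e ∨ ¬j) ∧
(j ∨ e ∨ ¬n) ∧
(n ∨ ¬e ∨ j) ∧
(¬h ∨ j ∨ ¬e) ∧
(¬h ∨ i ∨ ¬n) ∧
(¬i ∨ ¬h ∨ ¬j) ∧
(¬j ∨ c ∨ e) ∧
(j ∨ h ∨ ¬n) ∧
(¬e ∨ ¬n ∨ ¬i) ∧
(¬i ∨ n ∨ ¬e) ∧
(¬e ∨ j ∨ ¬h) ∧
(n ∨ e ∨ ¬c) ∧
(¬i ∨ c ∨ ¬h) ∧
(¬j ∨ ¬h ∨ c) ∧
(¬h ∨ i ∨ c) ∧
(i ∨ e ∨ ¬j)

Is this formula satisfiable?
No

No, the formula is not satisfiable.

No assignment of truth values to the variables can make all 26 clauses true simultaneously.

The formula is UNSAT (unsatisfiable).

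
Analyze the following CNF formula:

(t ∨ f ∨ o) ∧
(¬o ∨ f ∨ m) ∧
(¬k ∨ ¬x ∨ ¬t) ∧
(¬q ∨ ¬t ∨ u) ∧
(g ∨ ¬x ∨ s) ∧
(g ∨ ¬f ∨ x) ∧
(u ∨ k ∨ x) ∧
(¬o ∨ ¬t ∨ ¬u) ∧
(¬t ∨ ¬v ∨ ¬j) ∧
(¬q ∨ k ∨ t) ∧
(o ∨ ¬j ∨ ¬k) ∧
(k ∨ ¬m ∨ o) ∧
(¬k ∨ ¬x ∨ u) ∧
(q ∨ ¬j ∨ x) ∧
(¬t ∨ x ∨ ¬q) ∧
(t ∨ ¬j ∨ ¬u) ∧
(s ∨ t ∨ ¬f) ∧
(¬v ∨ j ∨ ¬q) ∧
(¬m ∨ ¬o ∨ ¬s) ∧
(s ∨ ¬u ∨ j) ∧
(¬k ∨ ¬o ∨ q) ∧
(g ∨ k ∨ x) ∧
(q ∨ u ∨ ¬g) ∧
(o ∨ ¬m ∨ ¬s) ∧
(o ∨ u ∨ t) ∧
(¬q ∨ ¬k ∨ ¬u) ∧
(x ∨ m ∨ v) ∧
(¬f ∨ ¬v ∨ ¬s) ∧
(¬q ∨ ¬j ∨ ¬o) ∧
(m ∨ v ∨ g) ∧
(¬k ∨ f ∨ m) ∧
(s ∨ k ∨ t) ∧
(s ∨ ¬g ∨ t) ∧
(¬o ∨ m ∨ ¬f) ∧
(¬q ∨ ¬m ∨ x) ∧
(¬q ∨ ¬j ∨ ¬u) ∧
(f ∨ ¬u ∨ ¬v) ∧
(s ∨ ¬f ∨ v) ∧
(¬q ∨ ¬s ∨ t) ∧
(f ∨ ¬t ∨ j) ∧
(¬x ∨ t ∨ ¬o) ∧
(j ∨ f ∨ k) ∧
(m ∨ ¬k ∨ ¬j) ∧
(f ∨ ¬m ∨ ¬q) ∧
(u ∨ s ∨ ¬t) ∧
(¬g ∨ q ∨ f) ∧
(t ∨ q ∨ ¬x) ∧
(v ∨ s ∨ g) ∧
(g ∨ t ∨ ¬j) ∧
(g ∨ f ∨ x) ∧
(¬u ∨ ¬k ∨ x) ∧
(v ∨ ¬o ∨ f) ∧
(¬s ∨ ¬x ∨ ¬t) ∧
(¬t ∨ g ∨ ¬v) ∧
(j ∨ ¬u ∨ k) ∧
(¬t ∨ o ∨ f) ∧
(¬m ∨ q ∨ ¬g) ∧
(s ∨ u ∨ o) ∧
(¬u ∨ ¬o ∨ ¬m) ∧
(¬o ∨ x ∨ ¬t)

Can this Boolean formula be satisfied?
No

No, the formula is not satisfiable.

No assignment of truth values to the variables can make all 60 clauses true simultaneously.

The formula is UNSAT (unsatisfiable).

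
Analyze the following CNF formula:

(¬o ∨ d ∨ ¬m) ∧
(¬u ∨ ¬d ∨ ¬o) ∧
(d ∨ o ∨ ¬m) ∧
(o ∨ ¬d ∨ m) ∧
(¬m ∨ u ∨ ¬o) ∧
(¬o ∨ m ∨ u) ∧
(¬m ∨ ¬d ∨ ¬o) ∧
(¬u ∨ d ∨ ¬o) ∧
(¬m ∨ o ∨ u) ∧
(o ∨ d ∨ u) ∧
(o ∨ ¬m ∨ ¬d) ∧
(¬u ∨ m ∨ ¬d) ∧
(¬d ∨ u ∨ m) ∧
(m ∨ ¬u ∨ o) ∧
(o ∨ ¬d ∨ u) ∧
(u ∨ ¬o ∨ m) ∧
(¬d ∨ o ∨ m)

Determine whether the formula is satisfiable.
No

No, the formula is not satisfiable.

No assignment of truth values to the variables can make all 17 clauses true simultaneously.

The formula is UNSAT (unsatisfiable).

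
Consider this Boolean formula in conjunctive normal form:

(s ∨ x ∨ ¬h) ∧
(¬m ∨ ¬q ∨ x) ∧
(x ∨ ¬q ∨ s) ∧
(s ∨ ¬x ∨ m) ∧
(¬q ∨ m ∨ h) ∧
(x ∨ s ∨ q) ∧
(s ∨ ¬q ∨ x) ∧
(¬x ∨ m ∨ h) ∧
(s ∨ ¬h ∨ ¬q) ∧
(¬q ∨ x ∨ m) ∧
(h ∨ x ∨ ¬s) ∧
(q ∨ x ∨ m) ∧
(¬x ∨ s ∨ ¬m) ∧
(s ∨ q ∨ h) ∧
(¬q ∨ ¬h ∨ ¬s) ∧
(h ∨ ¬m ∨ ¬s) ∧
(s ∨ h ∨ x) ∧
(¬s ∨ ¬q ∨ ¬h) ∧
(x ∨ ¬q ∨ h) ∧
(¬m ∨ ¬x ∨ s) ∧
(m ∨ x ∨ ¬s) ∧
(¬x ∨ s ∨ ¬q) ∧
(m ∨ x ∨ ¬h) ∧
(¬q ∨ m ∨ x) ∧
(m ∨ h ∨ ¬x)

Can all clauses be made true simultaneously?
Yes

Yes, the formula is satisfiable.

One satisfying assignment is: q=False, s=True, h=True, m=True, x=False

Verification: With this assignment, all 25 clauses evaluate to true.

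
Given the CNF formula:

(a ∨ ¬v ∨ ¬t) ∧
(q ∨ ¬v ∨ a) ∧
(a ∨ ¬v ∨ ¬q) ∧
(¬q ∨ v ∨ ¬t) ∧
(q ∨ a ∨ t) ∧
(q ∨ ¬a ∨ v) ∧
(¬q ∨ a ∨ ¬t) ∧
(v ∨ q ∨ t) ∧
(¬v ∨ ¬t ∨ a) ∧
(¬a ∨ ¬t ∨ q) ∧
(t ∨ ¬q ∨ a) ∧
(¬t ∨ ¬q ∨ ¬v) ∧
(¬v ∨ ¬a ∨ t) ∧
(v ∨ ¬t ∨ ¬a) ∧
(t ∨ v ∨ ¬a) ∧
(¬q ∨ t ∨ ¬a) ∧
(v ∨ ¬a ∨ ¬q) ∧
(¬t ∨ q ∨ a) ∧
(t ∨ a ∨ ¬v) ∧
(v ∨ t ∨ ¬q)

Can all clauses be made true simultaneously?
No

No, the formula is not satisfiable.

No assignment of truth values to the variables can make all 20 clauses true simultaneously.

The formula is UNSAT (unsatisfiable).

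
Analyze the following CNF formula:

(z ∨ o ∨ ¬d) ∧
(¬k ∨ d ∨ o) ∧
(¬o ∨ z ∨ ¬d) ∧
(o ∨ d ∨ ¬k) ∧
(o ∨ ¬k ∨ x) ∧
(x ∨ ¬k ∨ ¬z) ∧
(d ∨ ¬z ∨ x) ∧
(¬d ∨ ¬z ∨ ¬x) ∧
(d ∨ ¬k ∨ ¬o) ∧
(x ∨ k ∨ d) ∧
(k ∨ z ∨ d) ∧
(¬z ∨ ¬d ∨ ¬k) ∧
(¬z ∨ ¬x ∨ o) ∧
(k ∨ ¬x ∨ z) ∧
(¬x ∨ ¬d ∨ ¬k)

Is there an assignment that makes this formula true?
Yes

Yes, the formula is satisfiable.

One satisfying assignment is: x=False, o=False, k=False, d=True, z=True

Verification: With this assignment, all 15 clauses evaluate to true.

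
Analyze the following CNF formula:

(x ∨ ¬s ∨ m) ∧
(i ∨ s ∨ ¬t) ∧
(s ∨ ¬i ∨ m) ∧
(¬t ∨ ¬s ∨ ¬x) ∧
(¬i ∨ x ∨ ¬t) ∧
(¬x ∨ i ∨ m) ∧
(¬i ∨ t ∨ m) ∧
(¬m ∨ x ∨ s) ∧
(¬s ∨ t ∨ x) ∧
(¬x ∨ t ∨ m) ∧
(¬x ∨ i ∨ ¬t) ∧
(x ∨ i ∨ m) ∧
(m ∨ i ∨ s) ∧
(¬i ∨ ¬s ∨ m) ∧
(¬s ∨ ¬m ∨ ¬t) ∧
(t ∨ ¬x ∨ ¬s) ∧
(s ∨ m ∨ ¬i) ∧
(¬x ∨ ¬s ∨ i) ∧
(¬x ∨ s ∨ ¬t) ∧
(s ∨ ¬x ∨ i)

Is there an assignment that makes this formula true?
Yes

Yes, the formula is satisfiable.

One satisfying assignment is: x=True, s=False, m=True, i=True, t=False

Verification: With this assignment, all 20 clauses evaluate to true.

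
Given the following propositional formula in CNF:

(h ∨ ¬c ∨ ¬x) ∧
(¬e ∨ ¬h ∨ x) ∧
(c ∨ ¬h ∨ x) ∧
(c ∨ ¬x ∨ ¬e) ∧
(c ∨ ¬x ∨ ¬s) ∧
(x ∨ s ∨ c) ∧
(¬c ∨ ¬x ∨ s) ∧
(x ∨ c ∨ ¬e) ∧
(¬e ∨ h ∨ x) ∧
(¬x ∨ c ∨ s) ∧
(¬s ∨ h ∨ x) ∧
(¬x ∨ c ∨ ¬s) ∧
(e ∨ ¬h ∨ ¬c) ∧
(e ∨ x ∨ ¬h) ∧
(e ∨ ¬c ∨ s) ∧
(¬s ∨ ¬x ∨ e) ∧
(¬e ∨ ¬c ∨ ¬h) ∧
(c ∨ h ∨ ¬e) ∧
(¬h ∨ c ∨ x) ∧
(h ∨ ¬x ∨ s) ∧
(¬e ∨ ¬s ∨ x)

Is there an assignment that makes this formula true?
No

No, the formula is not satisfiable.

No assignment of truth values to the variables can make all 21 clauses true simultaneously.

The formula is UNSAT (unsatisfiable).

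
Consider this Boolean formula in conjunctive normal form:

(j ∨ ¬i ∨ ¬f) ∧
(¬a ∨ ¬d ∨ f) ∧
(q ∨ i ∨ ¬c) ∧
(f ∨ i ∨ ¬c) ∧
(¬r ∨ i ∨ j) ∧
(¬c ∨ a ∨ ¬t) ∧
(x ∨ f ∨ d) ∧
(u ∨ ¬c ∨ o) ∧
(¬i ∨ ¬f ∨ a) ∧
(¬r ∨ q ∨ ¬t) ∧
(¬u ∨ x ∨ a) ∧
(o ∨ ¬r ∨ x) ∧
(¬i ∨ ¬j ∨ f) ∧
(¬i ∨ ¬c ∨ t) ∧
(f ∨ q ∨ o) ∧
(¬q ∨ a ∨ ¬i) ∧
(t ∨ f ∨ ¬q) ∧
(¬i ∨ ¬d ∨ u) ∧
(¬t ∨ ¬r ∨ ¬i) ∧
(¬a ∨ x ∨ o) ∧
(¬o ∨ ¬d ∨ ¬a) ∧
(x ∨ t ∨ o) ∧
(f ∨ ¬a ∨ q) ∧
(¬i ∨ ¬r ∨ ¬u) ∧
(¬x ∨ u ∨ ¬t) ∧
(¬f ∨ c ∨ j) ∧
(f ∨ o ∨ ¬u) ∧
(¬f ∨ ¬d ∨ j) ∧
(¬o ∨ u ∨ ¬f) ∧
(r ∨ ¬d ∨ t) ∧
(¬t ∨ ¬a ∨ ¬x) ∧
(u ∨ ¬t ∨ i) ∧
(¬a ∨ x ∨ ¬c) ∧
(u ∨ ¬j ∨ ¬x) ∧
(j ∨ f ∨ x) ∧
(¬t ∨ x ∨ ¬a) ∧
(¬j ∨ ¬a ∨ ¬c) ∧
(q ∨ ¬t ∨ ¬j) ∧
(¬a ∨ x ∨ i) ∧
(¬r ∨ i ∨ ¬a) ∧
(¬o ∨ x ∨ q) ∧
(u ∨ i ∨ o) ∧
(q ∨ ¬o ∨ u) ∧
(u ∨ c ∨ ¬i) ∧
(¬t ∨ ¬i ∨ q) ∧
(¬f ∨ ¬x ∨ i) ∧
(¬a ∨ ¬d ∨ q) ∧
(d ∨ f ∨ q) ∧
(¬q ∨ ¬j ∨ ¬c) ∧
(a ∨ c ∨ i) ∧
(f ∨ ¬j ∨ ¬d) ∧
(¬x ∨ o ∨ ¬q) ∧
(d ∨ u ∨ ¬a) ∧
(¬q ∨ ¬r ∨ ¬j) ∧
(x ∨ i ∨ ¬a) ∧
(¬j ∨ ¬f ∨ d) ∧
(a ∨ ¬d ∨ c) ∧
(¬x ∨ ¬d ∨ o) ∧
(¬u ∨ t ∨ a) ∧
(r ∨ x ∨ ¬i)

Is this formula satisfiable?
No

No, the formula is not satisfiable.

No assignment of truth values to the variables can make all 60 clauses true simultaneously.

The formula is UNSAT (unsatisfiable).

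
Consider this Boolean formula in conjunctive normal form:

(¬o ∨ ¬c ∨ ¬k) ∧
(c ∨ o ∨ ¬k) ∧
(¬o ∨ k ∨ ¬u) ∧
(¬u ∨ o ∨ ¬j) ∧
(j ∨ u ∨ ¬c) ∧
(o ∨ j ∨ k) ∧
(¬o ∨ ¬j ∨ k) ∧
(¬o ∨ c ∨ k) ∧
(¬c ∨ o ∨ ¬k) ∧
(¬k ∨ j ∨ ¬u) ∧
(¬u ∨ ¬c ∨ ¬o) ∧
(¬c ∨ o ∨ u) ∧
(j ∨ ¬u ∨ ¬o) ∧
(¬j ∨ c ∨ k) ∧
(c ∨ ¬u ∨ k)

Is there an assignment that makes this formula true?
Yes

Yes, the formula is satisfiable.

One satisfying assignment is: o=True, u=True, k=True, j=True, c=False

Verification: With this assignment, all 15 clauses evaluate to true.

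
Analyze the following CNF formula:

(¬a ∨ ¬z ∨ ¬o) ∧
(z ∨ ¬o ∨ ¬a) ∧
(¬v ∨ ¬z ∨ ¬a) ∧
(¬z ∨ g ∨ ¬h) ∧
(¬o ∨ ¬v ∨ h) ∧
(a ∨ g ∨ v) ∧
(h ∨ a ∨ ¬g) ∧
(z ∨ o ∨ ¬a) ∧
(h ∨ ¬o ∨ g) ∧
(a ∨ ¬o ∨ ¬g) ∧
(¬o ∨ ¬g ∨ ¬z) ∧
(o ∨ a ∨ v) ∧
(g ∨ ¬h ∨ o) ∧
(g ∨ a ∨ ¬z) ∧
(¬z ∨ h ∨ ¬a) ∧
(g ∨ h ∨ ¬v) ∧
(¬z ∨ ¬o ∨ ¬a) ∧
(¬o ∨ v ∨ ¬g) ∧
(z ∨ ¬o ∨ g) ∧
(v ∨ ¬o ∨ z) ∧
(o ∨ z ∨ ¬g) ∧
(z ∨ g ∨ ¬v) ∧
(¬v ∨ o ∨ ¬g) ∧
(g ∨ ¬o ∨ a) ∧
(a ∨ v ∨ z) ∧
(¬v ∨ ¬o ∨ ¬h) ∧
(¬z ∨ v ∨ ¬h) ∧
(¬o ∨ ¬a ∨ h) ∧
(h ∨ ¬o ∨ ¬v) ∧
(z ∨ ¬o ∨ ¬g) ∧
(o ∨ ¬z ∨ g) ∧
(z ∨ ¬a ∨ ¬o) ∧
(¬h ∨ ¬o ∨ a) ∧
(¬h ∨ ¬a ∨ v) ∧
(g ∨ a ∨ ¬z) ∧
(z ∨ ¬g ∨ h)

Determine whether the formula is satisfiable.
No

No, the formula is not satisfiable.

No assignment of truth values to the variables can make all 36 clauses true simultaneously.

The formula is UNSAT (unsatisfiable).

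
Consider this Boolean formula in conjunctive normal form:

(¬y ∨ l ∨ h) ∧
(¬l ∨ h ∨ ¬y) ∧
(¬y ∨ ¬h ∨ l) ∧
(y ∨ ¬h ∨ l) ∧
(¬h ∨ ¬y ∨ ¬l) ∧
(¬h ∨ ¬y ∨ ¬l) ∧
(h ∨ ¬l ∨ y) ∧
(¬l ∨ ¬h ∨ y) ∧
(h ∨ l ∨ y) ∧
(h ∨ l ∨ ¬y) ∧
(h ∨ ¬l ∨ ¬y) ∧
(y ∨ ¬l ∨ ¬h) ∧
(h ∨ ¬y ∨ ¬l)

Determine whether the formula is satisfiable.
No

No, the formula is not satisfiable.

No assignment of truth values to the variables can make all 13 clauses true simultaneously.

The formula is UNSAT (unsatisfiable).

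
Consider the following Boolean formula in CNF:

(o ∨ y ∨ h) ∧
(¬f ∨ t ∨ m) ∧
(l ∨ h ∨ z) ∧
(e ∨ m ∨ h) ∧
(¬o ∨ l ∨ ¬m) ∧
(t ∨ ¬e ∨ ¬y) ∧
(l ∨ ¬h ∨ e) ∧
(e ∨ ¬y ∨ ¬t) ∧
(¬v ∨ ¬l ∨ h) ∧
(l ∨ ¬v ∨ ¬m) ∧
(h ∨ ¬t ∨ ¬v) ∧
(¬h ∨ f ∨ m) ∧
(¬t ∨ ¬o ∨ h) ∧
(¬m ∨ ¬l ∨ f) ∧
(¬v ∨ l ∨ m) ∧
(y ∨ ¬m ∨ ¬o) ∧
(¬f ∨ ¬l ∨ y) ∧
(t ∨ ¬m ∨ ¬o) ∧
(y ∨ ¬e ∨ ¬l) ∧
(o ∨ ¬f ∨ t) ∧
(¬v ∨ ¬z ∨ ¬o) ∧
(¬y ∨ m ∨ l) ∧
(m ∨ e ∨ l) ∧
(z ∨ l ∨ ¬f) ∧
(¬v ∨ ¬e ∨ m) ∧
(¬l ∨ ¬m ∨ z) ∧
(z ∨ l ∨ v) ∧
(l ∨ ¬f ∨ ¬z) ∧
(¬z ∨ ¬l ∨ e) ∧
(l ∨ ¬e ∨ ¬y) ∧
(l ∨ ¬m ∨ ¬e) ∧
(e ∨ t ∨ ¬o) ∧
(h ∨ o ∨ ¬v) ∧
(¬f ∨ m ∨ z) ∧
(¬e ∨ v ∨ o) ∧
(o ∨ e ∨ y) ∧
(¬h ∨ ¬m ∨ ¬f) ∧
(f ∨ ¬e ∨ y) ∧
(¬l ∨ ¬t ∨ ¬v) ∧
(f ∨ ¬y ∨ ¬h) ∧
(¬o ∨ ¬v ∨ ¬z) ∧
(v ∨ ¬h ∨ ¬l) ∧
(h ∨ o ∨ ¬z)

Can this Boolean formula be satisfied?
No

No, the formula is not satisfiable.

No assignment of truth values to the variables can make all 43 clauses true simultaneously.

The formula is UNSAT (unsatisfiable).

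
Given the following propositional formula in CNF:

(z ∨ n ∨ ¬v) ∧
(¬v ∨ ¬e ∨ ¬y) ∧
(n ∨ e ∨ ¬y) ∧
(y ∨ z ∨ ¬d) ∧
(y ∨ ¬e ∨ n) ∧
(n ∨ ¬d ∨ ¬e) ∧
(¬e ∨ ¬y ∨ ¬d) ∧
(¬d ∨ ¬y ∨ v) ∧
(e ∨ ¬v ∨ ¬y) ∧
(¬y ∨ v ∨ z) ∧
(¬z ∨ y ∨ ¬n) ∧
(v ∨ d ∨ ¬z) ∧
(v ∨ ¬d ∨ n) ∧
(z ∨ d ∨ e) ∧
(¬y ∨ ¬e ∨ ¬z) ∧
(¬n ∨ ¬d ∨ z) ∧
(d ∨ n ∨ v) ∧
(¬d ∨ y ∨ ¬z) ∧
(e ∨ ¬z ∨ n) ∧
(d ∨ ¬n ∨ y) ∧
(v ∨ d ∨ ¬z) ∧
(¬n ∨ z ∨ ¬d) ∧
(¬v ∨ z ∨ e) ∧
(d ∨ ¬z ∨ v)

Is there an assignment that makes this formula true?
No

No, the formula is not satisfiable.

No assignment of truth values to the variables can make all 24 clauses true simultaneously.

The formula is UNSAT (unsatisfiable).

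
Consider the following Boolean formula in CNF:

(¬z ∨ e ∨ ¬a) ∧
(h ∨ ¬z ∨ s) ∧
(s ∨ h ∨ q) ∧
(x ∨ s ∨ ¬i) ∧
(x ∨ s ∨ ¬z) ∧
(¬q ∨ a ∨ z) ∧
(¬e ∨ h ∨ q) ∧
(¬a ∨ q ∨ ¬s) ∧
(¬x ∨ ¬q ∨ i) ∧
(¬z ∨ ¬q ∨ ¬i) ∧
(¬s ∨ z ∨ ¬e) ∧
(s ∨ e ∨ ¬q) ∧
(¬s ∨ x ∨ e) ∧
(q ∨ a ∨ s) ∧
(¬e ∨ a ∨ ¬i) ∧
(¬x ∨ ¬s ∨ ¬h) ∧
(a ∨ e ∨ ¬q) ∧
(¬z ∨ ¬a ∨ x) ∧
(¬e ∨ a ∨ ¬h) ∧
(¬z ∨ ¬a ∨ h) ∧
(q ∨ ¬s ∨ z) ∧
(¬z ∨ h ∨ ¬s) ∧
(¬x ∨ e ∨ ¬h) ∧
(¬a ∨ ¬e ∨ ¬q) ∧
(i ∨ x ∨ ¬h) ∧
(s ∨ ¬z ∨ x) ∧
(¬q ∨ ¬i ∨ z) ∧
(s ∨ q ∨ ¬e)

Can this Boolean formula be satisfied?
No

No, the formula is not satisfiable.

No assignment of truth values to the variables can make all 28 clauses true simultaneously.

The formula is UNSAT (unsatisfiable).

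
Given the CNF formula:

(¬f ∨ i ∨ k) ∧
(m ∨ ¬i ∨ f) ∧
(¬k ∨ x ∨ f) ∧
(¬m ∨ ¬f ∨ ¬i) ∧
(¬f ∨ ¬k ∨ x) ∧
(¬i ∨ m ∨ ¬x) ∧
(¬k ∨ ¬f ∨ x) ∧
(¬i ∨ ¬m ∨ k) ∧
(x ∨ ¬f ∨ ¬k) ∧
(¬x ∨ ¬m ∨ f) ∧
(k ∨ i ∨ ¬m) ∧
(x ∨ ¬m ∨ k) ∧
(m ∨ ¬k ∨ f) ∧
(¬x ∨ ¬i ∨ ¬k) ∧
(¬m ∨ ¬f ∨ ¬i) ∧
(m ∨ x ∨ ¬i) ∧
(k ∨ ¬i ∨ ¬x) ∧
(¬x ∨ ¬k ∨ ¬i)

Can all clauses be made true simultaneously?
Yes

Yes, the formula is satisfiable.

One satisfying assignment is: f=False, i=False, x=False, k=False, m=False

Verification: With this assignment, all 18 clauses evaluate to true.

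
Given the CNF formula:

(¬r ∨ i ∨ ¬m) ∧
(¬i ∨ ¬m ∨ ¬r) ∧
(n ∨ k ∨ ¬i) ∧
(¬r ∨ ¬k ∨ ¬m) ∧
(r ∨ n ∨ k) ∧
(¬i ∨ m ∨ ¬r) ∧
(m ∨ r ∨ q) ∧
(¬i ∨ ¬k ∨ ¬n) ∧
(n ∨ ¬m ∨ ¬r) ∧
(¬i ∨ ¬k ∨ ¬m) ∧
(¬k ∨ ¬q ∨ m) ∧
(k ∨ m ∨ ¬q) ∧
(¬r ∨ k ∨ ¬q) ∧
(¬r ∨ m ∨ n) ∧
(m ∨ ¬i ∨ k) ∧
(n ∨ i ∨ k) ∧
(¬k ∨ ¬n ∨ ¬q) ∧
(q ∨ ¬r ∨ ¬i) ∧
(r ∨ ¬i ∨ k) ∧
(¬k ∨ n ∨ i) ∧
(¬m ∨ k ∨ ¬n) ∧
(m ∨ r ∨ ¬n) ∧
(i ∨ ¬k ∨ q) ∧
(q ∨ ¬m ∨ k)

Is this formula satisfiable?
Yes

Yes, the formula is satisfiable.

One satisfying assignment is: k=False, m=False, r=True, i=False, q=False, n=True

Verification: With this assignment, all 24 clauses evaluate to true.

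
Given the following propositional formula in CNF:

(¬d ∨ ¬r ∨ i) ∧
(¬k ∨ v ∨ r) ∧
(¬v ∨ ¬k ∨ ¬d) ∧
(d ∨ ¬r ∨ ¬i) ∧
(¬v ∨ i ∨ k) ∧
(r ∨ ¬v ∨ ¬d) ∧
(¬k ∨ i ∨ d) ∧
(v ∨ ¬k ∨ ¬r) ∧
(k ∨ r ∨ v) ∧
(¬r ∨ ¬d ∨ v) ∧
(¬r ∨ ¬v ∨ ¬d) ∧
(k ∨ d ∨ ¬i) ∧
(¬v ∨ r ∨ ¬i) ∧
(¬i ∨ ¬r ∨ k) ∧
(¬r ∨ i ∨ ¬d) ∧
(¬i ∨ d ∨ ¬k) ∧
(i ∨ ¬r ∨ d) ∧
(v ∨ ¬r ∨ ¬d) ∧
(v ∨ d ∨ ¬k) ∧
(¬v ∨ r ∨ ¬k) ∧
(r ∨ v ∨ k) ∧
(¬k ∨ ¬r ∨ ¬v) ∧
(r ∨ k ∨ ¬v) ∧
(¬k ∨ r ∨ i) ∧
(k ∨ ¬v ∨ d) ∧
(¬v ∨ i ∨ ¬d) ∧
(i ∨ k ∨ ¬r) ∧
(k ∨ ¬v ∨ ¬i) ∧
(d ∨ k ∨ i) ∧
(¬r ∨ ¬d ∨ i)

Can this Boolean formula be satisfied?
No

No, the formula is not satisfiable.

No assignment of truth values to the variables can make all 30 clauses true simultaneously.

The formula is UNSAT (unsatisfiable).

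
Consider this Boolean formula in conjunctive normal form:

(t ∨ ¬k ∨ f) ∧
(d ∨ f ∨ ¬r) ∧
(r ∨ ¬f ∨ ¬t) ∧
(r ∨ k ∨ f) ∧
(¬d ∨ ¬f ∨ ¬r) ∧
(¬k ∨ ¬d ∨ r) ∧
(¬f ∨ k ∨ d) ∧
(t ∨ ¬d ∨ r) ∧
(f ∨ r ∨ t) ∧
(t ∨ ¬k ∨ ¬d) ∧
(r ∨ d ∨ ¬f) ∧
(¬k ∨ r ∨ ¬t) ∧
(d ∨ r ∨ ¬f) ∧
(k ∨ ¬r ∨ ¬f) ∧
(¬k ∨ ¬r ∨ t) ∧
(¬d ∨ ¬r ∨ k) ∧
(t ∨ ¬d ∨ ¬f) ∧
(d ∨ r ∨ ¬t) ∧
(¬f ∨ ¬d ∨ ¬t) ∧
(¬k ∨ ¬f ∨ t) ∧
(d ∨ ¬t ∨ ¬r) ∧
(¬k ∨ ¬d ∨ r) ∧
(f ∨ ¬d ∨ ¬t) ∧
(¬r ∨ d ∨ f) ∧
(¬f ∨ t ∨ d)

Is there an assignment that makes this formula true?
No

No, the formula is not satisfiable.

No assignment of truth values to the variables can make all 25 clauses true simultaneously.

The formula is UNSAT (unsatisfiable).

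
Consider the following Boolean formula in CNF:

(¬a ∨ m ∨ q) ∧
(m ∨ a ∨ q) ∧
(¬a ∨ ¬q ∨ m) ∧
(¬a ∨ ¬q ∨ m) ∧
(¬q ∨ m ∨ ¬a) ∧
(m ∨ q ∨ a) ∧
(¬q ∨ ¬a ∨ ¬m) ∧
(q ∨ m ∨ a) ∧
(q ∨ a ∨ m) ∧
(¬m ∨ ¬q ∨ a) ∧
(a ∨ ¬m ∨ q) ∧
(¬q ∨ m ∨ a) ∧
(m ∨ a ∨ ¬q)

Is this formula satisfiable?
Yes

Yes, the formula is satisfiable.

One satisfying assignment is: q=False, m=True, a=True

Verification: With this assignment, all 13 clauses evaluate to true.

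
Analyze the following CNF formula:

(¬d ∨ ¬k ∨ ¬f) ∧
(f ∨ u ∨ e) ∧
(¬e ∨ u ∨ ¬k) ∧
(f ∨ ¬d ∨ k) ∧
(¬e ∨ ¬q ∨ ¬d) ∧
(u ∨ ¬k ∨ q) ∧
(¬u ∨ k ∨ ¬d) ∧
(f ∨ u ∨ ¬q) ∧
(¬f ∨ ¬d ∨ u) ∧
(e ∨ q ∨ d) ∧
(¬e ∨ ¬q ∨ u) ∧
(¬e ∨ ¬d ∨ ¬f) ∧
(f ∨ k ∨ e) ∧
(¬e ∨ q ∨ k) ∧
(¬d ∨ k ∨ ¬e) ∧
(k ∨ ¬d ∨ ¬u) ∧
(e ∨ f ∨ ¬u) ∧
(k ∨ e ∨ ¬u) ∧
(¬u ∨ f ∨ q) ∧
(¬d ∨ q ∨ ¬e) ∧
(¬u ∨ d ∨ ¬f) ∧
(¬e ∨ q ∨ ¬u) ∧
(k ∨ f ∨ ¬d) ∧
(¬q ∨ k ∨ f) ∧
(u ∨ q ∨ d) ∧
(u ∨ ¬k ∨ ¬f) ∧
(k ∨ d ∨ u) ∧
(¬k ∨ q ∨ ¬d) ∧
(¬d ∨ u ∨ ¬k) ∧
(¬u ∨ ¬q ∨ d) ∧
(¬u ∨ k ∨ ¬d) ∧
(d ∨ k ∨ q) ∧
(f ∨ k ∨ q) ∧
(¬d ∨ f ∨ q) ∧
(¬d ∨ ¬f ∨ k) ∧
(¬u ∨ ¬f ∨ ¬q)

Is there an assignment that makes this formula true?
No

No, the formula is not satisfiable.

No assignment of truth values to the variables can make all 36 clauses true simultaneously.

The formula is UNSAT (unsatisfiable).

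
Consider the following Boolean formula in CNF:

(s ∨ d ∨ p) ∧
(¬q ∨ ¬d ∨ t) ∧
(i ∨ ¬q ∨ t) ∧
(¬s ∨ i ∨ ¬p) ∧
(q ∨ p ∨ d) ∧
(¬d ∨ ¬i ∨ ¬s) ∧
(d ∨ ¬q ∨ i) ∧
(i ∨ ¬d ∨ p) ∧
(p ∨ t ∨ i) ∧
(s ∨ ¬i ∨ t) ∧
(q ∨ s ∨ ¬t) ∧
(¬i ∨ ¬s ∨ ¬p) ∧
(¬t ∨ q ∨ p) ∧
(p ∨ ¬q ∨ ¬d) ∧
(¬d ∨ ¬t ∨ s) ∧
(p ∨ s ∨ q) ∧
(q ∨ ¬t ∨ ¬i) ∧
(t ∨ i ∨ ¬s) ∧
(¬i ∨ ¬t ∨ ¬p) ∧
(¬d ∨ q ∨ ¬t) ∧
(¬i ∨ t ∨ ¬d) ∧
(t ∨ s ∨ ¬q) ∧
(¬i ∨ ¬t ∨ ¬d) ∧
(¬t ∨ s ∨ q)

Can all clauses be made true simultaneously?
Yes

Yes, the formula is satisfiable.

One satisfying assignment is: i=False, q=False, t=False, s=False, d=False, p=True

Verification: With this assignment, all 24 clauses evaluate to true.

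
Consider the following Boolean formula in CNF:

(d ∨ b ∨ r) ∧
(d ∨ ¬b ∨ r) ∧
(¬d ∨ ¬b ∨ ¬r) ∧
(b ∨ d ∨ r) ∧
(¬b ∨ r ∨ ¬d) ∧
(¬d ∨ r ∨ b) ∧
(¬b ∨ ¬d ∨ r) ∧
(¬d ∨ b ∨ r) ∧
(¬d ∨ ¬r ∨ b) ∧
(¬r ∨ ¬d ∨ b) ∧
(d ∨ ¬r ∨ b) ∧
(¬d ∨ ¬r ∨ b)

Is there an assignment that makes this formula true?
Yes

Yes, the formula is satisfiable.

One satisfying assignment is: d=False, r=True, b=True

Verification: With this assignment, all 12 clauses evaluate to true.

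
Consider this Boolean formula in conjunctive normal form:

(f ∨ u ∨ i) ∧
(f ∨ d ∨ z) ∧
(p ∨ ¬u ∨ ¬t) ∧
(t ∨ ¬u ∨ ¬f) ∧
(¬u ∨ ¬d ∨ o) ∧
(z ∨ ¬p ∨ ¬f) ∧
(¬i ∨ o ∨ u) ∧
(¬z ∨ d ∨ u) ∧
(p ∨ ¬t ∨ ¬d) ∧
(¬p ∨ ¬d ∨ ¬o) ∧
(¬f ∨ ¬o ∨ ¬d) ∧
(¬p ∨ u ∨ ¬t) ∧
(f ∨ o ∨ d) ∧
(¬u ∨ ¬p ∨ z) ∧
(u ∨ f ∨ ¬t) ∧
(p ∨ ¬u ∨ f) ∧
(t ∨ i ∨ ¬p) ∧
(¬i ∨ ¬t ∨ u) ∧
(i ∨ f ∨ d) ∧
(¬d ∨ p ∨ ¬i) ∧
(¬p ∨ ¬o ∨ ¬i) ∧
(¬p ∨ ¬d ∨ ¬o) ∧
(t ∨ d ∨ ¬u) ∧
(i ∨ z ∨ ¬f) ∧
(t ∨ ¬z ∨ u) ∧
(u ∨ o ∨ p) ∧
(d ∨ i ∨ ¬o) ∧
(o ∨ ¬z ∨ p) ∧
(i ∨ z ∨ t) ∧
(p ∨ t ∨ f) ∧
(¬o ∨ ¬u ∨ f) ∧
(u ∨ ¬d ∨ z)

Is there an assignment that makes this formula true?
Yes

Yes, the formula is satisfiable.

One satisfying assignment is: o=True, z=False, u=False, i=True, p=False, f=True, d=False, t=False

Verification: With this assignment, all 32 clauses evaluate to true.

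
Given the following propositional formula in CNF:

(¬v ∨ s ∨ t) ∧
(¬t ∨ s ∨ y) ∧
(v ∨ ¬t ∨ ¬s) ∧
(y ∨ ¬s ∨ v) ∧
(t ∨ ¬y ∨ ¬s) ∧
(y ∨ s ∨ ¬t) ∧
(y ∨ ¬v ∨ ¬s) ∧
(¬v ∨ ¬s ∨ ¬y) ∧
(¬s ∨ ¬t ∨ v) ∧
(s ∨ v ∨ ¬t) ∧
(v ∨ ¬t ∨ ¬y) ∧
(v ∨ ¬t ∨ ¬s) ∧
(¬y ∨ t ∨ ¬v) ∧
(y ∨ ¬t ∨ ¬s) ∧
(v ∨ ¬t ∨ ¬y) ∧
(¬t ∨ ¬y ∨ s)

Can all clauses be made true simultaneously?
Yes

Yes, the formula is satisfiable.

One satisfying assignment is: t=False, v=False, y=False, s=False

Verification: With this assignment, all 16 clauses evaluate to true.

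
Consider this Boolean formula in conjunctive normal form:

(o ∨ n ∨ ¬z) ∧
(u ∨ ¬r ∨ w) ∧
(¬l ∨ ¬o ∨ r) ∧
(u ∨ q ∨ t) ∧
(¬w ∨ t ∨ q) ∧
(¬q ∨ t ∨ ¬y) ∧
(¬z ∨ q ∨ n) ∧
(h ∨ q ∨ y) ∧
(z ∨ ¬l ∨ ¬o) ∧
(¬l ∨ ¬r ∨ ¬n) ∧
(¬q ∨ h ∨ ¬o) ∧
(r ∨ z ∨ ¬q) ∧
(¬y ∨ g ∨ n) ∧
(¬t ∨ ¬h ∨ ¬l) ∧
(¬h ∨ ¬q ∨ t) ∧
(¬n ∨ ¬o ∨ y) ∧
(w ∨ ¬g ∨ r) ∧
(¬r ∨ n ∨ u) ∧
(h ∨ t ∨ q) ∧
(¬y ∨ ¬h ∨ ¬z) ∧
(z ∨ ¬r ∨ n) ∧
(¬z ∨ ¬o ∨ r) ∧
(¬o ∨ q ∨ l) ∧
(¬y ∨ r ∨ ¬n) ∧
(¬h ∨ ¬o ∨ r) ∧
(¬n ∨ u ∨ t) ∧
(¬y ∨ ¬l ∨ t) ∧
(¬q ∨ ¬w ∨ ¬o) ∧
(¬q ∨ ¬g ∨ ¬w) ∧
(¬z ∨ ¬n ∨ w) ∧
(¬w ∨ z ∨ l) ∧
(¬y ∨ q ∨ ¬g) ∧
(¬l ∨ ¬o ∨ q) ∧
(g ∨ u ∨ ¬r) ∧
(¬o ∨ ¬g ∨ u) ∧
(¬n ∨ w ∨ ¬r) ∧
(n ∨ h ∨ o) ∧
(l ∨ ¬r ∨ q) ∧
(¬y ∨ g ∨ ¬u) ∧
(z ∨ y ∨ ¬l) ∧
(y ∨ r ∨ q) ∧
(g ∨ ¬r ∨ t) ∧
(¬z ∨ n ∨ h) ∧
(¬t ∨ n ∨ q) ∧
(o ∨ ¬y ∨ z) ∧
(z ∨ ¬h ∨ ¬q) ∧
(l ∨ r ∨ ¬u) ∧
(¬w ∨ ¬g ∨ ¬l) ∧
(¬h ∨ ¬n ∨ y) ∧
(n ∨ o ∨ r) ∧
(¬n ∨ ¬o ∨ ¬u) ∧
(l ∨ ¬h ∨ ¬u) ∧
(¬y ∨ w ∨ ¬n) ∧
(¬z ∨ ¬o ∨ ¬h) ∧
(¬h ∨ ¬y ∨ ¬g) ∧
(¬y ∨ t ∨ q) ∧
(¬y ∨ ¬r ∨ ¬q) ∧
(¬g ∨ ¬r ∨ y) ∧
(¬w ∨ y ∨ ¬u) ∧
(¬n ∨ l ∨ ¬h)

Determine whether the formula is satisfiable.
Yes

Yes, the formula is satisfiable.

One satisfying assignment is: u=False, g=False, h=False, l=False, q=True, n=True, z=True, w=True, y=False, t=True, r=False, o=False

Verification: With this assignment, all 60 clauses evaluate to true.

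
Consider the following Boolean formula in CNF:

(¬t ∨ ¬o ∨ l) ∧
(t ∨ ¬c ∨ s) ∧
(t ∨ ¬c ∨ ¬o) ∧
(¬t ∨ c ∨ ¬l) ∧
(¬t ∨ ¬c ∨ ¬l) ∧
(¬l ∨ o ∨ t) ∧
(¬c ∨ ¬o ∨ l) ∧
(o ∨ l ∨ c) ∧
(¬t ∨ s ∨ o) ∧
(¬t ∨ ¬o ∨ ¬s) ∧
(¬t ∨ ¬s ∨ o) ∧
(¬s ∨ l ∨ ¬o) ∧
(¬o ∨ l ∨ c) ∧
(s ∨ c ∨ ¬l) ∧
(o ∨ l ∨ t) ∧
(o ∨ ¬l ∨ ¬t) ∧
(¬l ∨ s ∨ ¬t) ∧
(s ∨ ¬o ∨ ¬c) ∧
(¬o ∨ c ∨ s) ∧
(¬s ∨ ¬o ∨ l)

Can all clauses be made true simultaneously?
Yes

Yes, the formula is satisfiable.

One satisfying assignment is: s=True, t=False, c=False, l=True, o=True

Verification: With this assignment, all 20 clauses evaluate to true.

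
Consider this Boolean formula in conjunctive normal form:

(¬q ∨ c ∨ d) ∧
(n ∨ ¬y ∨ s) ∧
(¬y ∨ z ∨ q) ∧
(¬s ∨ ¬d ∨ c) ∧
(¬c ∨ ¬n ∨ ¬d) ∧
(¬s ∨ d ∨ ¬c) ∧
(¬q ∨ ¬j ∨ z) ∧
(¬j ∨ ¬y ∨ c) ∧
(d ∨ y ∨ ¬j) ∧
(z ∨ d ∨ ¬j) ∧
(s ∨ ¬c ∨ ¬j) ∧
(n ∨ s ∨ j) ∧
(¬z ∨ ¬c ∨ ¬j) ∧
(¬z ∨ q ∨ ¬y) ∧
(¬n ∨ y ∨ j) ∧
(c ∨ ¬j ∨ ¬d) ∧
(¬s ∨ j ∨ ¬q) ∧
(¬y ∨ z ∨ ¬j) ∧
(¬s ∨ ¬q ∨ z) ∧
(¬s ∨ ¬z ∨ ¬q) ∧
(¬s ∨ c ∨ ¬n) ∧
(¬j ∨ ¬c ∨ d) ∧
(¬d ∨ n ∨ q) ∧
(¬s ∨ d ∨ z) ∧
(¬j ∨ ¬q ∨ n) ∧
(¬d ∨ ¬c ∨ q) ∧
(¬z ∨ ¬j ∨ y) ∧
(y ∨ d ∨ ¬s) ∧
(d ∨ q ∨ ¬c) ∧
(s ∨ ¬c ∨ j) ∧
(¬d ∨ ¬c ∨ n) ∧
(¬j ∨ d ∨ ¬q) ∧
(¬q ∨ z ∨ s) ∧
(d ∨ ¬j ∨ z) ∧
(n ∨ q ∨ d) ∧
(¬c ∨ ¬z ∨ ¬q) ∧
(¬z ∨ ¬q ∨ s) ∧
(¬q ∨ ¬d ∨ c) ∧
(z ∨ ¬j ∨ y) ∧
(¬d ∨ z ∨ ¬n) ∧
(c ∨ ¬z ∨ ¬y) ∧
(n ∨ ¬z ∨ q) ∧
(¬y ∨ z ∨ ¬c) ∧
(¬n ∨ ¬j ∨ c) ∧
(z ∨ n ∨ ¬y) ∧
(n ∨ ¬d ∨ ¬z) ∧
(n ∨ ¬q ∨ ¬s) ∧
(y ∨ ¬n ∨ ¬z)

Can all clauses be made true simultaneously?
No

No, the formula is not satisfiable.

No assignment of truth values to the variables can make all 48 clauses true simultaneously.

The formula is UNSAT (unsatisfiable).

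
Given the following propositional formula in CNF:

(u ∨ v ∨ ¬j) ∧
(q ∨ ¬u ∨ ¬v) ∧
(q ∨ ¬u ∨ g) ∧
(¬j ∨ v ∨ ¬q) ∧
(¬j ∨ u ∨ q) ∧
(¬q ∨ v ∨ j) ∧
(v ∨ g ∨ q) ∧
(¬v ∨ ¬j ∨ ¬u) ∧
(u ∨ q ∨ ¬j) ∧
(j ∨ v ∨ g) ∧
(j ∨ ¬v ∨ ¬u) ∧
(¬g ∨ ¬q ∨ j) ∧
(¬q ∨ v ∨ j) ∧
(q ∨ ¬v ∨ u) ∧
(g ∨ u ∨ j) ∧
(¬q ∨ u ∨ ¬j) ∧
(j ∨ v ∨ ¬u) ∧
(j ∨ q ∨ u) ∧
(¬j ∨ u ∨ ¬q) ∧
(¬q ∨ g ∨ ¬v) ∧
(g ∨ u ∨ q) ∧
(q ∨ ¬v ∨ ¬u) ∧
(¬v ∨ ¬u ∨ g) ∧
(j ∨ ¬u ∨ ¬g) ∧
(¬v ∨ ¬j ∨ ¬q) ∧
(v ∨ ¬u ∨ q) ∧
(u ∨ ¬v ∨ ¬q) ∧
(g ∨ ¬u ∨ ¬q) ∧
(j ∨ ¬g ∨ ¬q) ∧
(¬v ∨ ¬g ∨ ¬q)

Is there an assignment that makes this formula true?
No

No, the formula is not satisfiable.

No assignment of truth values to the variables can make all 30 clauses true simultaneously.

The formula is UNSAT (unsatisfiable).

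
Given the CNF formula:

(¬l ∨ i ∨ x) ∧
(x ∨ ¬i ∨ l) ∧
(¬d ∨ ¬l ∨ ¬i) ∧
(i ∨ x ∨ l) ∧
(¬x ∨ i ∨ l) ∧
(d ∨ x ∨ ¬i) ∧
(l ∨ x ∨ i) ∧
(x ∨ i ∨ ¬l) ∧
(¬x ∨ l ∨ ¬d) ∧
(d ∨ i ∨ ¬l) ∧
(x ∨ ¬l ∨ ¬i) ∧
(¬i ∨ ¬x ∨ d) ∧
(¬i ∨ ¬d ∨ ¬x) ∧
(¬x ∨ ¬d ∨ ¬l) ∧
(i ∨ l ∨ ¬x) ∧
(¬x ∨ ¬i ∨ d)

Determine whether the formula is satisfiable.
No

No, the formula is not satisfiable.

No assignment of truth values to the variables can make all 16 clauses true simultaneously.

The formula is UNSAT (unsatisfiable).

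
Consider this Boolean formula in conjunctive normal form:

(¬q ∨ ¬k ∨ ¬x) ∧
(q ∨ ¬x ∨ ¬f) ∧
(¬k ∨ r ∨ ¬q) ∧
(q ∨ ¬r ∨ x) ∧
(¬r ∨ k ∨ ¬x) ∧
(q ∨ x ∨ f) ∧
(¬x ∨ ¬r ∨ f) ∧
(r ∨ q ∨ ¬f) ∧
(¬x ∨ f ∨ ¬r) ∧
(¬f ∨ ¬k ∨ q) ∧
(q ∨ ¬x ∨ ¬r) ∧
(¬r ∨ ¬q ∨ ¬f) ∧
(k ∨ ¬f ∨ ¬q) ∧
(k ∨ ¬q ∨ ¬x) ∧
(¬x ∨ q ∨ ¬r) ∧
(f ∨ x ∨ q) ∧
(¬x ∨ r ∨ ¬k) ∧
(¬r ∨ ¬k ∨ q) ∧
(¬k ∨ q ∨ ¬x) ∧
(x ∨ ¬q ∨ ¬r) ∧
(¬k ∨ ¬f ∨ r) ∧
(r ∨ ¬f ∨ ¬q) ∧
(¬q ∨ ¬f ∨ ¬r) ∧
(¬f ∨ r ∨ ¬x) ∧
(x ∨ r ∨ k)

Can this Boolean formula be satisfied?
Yes

Yes, the formula is satisfiable.

One satisfying assignment is: k=False, r=False, q=False, f=False, x=True

Verification: With this assignment, all 25 clauses evaluate to true.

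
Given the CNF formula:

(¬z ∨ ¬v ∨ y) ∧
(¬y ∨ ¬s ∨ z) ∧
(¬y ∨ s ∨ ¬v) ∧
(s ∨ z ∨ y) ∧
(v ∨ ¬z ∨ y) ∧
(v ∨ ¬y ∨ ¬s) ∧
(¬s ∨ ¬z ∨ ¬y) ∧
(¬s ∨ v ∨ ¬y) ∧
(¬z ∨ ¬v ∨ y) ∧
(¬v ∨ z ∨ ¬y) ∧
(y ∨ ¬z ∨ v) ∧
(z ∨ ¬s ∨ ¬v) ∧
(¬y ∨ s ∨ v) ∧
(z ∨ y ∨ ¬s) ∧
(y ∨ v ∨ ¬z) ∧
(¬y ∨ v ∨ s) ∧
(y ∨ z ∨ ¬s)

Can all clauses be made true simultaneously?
No

No, the formula is not satisfiable.

No assignment of truth values to the variables can make all 17 clauses true simultaneously.

The formula is UNSAT (unsatisfiable).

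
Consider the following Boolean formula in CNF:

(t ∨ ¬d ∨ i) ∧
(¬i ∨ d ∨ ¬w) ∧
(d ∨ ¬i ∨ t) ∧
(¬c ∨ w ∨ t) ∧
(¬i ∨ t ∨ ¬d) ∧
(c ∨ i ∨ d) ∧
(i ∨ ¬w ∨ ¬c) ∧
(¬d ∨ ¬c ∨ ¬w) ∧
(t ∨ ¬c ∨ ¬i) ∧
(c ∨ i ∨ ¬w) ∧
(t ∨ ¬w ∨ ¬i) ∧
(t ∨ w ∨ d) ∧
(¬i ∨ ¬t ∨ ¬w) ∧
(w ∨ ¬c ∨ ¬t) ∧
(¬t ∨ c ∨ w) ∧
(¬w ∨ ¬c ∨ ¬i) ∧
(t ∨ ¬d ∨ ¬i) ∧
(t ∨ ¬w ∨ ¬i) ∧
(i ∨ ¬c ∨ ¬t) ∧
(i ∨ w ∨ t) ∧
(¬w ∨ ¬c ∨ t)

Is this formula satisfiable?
No

No, the formula is not satisfiable.

No assignment of truth values to the variables can make all 21 clauses true simultaneously.

The formula is UNSAT (unsatisfiable).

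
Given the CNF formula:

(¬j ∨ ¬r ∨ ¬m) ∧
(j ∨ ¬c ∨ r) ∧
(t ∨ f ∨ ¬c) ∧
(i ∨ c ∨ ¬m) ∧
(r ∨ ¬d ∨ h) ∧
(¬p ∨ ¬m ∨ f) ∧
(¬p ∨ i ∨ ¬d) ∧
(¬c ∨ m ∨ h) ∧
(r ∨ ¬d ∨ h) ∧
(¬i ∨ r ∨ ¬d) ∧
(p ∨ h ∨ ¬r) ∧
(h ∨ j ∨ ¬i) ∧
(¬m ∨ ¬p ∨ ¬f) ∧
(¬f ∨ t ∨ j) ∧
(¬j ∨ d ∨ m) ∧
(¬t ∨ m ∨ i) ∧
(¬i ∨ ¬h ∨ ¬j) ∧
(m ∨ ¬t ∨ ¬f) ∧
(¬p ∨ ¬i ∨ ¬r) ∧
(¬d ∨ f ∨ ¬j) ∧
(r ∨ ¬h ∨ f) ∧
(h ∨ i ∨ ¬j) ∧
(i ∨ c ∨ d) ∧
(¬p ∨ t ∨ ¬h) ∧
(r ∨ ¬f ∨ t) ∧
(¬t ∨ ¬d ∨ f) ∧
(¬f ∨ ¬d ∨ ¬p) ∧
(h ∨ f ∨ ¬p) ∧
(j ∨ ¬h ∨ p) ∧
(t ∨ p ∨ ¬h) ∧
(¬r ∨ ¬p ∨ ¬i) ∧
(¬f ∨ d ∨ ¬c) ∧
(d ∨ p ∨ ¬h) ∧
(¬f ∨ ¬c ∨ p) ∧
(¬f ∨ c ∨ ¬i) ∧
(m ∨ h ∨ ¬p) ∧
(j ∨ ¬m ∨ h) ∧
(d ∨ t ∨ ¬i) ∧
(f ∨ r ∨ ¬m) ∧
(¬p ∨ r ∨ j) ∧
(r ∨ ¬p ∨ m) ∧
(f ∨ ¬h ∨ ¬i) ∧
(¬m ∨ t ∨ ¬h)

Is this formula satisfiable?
No

No, the formula is not satisfiable.

No assignment of truth values to the variables can make all 43 clauses true simultaneously.

The formula is UNSAT (unsatisfiable).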